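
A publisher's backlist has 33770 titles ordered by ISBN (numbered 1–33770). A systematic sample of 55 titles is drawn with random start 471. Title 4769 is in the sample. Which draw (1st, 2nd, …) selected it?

k = 33770/55 = 614
position = (4769 − 471)/614 + 1 = 4298/614 + 1 = 7 + 1 = 8

8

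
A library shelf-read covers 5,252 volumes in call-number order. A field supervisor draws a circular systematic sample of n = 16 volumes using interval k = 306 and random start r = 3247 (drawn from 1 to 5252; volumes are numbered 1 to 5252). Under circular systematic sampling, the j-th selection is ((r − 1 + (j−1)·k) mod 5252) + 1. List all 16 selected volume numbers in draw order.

3247, 3553, 3859, 4165, 4471, 4777, 5083, 137, 443, 749, 1055, 1361, 1667, 1973, 2279, 2585

Selection 1: 3247
Selection 2: 3247 + 306 = 3553
Selection 3: 3553 + 306 = 3859
Selection 4: 3859 + 306 = 4165
Selection 5: 4165 + 306 = 4471
Selection 6: 4471 + 306 = 4777
Selection 7: 4777 + 306 = 5083
Selection 8: 5083 + 306 = 5389 → 5389 − 5252 = 137
Selection 9: 137 + 306 = 443
Selection 10: 443 + 306 = 749
Selection 11: 749 + 306 = 1055
Selection 12: 1055 + 306 = 1361
Selection 13: 1361 + 306 = 1667
Selection 14: 1667 + 306 = 1973
Selection 15: 1973 + 306 = 2279
Selection 16: 2279 + 306 = 2585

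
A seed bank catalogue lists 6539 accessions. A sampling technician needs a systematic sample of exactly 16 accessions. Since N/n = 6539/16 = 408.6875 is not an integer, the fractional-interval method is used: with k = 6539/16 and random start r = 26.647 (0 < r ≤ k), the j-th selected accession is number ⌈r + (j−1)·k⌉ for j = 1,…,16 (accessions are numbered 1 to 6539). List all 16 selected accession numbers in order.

j=1: r + 0k = 26.647 → ⌈·⌉ = 27
j=2: r + 1k = 435.3345 → ⌈·⌉ = 436
j=3: r + 2k = 844.022 → ⌈·⌉ = 845
j=4: r + 3k = 1252.7095 → ⌈·⌉ = 1253
j=5: r + 4k = 1661.397 → ⌈·⌉ = 1662
j=6: r + 5k = 2070.0845 → ⌈·⌉ = 2071
j=7: r + 6k = 2478.772 → ⌈·⌉ = 2479
j=8: r + 7k = 2887.4595 → ⌈·⌉ = 2888
j=9: r + 8k = 3296.147 → ⌈·⌉ = 3297
j=10: r + 9k = 3704.8345 → ⌈·⌉ = 3705
j=11: r + 10k = 4113.522 → ⌈·⌉ = 4114
j=12: r + 11k = 4522.2095 → ⌈·⌉ = 4523
j=13: r + 12k = 4930.897 → ⌈·⌉ = 4931
j=14: r + 13k = 5339.5845 → ⌈·⌉ = 5340
j=15: r + 14k = 5748.272 → ⌈·⌉ = 5749
j=16: r + 15k = 6156.9595 → ⌈·⌉ = 6157

27, 436, 845, 1253, 1662, 2071, 2479, 2888, 3297, 3705, 4114, 4523, 4931, 5340, 5749, 6157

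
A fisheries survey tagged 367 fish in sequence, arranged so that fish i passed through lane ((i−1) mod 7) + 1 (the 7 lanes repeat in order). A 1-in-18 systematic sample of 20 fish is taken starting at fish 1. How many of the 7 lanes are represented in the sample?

7

Consecutive selections differ by k = 18, so their lane numbers differ by 18 mod 7 = 4.
gcd(18, 7) = 1, so the sample visits 7/1 = 7 distinct residues mod 7.
Start 1 is lane 1; the lanes hit are 1, 2, 3, 4, 5, 6, 7.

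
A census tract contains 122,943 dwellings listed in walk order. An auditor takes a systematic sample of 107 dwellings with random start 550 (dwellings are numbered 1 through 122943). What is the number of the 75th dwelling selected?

85576

k = 122943/107 = 1149
75th selection = r + (75−1)·k = 550 + 74×1149 = 550 + 85026 = 85576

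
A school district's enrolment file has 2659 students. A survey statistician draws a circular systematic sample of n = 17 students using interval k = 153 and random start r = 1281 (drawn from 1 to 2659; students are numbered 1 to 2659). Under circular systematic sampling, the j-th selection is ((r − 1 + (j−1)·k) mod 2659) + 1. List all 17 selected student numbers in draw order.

1281, 1434, 1587, 1740, 1893, 2046, 2199, 2352, 2505, 2658, 152, 305, 458, 611, 764, 917, 1070

Selection 1: 1281
Selection 2: 1281 + 153 = 1434
Selection 3: 1434 + 153 = 1587
Selection 4: 1587 + 153 = 1740
Selection 5: 1740 + 153 = 1893
Selection 6: 1893 + 153 = 2046
Selection 7: 2046 + 153 = 2199
Selection 8: 2199 + 153 = 2352
Selection 9: 2352 + 153 = 2505
Selection 10: 2505 + 153 = 2658
Selection 11: 2658 + 153 = 2811 → 2811 − 2659 = 152
Selection 12: 152 + 153 = 305
Selection 13: 305 + 153 = 458
Selection 14: 458 + 153 = 611
Selection 15: 611 + 153 = 764
Selection 16: 764 + 153 = 917
Selection 17: 917 + 153 = 1070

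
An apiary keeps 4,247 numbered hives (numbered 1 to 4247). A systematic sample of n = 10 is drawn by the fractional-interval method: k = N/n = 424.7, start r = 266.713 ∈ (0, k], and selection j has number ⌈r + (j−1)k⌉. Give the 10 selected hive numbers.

j=1: r + 0k = 266.713 → ⌈·⌉ = 267
j=2: r + 1k = 691.413 → ⌈·⌉ = 692
j=3: r + 2k = 1116.113 → ⌈·⌉ = 1117
j=4: r + 3k = 1540.813 → ⌈·⌉ = 1541
j=5: r + 4k = 1965.513 → ⌈·⌉ = 1966
j=6: r + 5k = 2390.213 → ⌈·⌉ = 2391
j=7: r + 6k = 2814.913 → ⌈·⌉ = 2815
j=8: r + 7k = 3239.613 → ⌈·⌉ = 3240
j=9: r + 8k = 3664.313 → ⌈·⌉ = 3665
j=10: r + 9k = 4089.013 → ⌈·⌉ = 4090

267, 692, 1117, 1541, 1966, 2391, 2815, 3240, 3665, 4090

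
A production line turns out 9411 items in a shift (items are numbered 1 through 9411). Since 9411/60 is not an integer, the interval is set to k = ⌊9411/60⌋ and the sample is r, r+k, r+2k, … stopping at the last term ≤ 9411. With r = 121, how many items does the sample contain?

60

k = ⌊9411/60⌋ = 156
Achieved size = ⌊(9411 − 121)/156⌋ + 1 = ⌊9290/156⌋ + 1 = 59 + 1 = 60
(last selection: 121 + 59×156 = 9325 ≤ 9411; next would be 9481 > 9411)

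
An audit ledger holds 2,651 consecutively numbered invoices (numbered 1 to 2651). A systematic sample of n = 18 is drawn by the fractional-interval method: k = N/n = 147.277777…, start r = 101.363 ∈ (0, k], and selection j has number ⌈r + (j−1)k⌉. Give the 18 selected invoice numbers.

j=1: r + 0k = 101.363 → ⌈·⌉ = 102
j=2: r + 1k = 248.640777… → ⌈·⌉ = 249
j=3: r + 2k = 395.918555… → ⌈·⌉ = 396
j=4: r + 3k = 543.196333… → ⌈·⌉ = 544
j=5: r + 4k = 690.474111… → ⌈·⌉ = 691
j=6: r + 5k = 837.751888… → ⌈·⌉ = 838
j=7: r + 6k = 985.029666… → ⌈·⌉ = 986
j=8: r + 7k = 1132.307444… → ⌈·⌉ = 1133
j=9: r + 8k = 1279.585222… → ⌈·⌉ = 1280
j=10: r + 9k = 1426.863 → ⌈·⌉ = 1427
j=11: r + 10k = 1574.140777… → ⌈·⌉ = 1575
j=12: r + 11k = 1721.418555… → ⌈·⌉ = 1722
j=13: r + 12k = 1868.696333… → ⌈·⌉ = 1869
j=14: r + 13k = 2015.974111… → ⌈·⌉ = 2016
j=15: r + 14k = 2163.251888… → ⌈·⌉ = 2164
j=16: r + 15k = 2310.529666… → ⌈·⌉ = 2311
j=17: r + 16k = 2457.807444… → ⌈·⌉ = 2458
j=18: r + 17k = 2605.085222… → ⌈·⌉ = 2606

102, 249, 396, 544, 691, 838, 986, 1133, 1280, 1427, 1575, 1722, 1869, 2016, 2164, 2311, 2458, 2606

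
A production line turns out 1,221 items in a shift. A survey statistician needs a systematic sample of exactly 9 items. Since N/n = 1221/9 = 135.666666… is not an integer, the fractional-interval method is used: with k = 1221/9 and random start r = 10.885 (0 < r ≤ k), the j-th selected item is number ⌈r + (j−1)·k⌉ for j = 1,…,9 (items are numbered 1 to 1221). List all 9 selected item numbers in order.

j=1: r + 0k = 10.885 → ⌈·⌉ = 11
j=2: r + 1k = 146.551666… → ⌈·⌉ = 147
j=3: r + 2k = 282.218333… → ⌈·⌉ = 283
j=4: r + 3k = 417.885 → ⌈·⌉ = 418
j=5: r + 4k = 553.551666… → ⌈·⌉ = 554
j=6: r + 5k = 689.218333… → ⌈·⌉ = 690
j=7: r + 6k = 824.885 → ⌈·⌉ = 825
j=8: r + 7k = 960.551666… → ⌈·⌉ = 961
j=9: r + 8k = 1096.218333… → ⌈·⌉ = 1097

11, 147, 283, 418, 554, 690, 825, 961, 1097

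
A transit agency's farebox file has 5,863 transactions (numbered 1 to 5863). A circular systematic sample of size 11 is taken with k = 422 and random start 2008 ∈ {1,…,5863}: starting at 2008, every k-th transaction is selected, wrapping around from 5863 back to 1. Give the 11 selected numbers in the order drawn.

Selection 1: 2008
Selection 2: 2008 + 422 = 2430
Selection 3: 2430 + 422 = 2852
Selection 4: 2852 + 422 = 3274
Selection 5: 3274 + 422 = 3696
Selection 6: 3696 + 422 = 4118
Selection 7: 4118 + 422 = 4540
Selection 8: 4540 + 422 = 4962
Selection 9: 4962 + 422 = 5384
Selection 10: 5384 + 422 = 5806
Selection 11: 5806 + 422 = 6228 → 6228 − 5863 = 365

2008, 2430, 2852, 3274, 3696, 4118, 4540, 4962, 5384, 5806, 365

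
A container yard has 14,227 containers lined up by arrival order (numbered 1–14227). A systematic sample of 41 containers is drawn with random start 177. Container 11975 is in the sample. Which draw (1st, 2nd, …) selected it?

35

k = 14227/41 = 347
position = (11975 − 177)/347 + 1 = 11798/347 + 1 = 34 + 1 = 35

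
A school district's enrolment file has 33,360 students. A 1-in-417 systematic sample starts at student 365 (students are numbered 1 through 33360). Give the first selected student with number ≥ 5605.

k = 417
Steps past start: ⌈(5605 − 365)/417⌉ = ⌈5240/417⌉ = 13
Selected student: 365 + 13×417 = 5786

5786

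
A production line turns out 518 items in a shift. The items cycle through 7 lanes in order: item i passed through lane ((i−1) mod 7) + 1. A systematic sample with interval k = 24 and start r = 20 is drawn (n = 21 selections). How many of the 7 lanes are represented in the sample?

Consecutive selections differ by k = 24, so their lane numbers differ by 24 mod 7 = 3.
gcd(24, 7) = 1, so the sample visits 7/1 = 7 distinct residues mod 7.
Start 20 is lane 6; the lanes hit are 1, 2, 3, 4, 5, 6, 7.

7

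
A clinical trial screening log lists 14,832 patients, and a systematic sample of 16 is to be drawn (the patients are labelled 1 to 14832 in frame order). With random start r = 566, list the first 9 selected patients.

566, 1493, 2420, 3347, 4274, 5201, 6128, 7055, 7982

k = N/n = 14832/16 = 927
patient 1: 566
patient 2: 566 + 927 = 1493
patient 3: 1493 + 927 = 2420
patient 4: 2420 + 927 = 3347
patient 5: 3347 + 927 = 4274
patient 6: 4274 + 927 = 5201
patient 7: 5201 + 927 = 6128
patient 8: 6128 + 927 = 7055
patient 9: 7055 + 927 = 7982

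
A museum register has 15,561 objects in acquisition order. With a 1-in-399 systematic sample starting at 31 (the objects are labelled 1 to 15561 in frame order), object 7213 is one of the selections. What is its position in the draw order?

k = 399
position = (7213 − 31)/399 + 1 = 7182/399 + 1 = 18 + 1 = 19

19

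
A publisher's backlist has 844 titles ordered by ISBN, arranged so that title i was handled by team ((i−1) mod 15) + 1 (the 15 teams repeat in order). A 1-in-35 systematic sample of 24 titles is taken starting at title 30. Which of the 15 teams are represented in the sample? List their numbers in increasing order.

Consecutive selections differ by k = 35, so their team numbers differ by 35 mod 15 = 5.
gcd(35, 15) = 5, so the sample visits 15/5 = 3 distinct residues mod 15.
Start 30 is team 15; the teams hit are 5, 10, 15.

5, 10, 15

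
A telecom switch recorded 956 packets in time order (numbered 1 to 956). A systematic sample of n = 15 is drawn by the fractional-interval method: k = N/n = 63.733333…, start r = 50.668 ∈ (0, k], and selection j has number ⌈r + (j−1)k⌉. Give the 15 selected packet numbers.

j=1: r + 0k = 50.668 → ⌈·⌉ = 51
j=2: r + 1k = 114.401333… → ⌈·⌉ = 115
j=3: r + 2k = 178.134666… → ⌈·⌉ = 179
j=4: r + 3k = 241.868 → ⌈·⌉ = 242
j=5: r + 4k = 305.601333… → ⌈·⌉ = 306
j=6: r + 5k = 369.334666… → ⌈·⌉ = 370
j=7: r + 6k = 433.068 → ⌈·⌉ = 434
j=8: r + 7k = 496.801333… → ⌈·⌉ = 497
j=9: r + 8k = 560.534666… → ⌈·⌉ = 561
j=10: r + 9k = 624.268 → ⌈·⌉ = 625
j=11: r + 10k = 688.001333… → ⌈·⌉ = 689
j=12: r + 11k = 751.734666… → ⌈·⌉ = 752
j=13: r + 12k = 815.468 → ⌈·⌉ = 816
j=14: r + 13k = 879.201333… → ⌈·⌉ = 880
j=15: r + 14k = 942.934666… → ⌈·⌉ = 943

51, 115, 179, 242, 306, 370, 434, 497, 561, 625, 689, 752, 816, 880, 943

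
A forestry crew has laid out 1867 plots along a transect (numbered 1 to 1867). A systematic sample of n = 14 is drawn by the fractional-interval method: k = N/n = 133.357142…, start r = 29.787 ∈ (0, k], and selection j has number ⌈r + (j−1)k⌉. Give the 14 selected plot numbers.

j=1: r + 0k = 29.787 → ⌈·⌉ = 30
j=2: r + 1k = 163.144142… → ⌈·⌉ = 164
j=3: r + 2k = 296.501285… → ⌈·⌉ = 297
j=4: r + 3k = 429.858428… → ⌈·⌉ = 430
j=5: r + 4k = 563.215571… → ⌈·⌉ = 564
j=6: r + 5k = 696.572714… → ⌈·⌉ = 697
j=7: r + 6k = 829.929857… → ⌈·⌉ = 830
j=8: r + 7k = 963.287 → ⌈·⌉ = 964
j=9: r + 8k = 1096.644142… → ⌈·⌉ = 1097
j=10: r + 9k = 1230.001285… → ⌈·⌉ = 1231
j=11: r + 10k = 1363.358428… → ⌈·⌉ = 1364
j=12: r + 11k = 1496.715571… → ⌈·⌉ = 1497
j=13: r + 12k = 1630.072714… → ⌈·⌉ = 1631
j=14: r + 13k = 1763.429857… → ⌈·⌉ = 1764

30, 164, 297, 430, 564, 697, 830, 964, 1097, 1231, 1364, 1497, 1631, 1764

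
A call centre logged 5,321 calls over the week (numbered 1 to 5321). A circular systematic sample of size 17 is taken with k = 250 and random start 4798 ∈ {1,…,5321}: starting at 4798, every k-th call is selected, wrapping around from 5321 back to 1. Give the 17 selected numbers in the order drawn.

4798, 5048, 5298, 227, 477, 727, 977, 1227, 1477, 1727, 1977, 2227, 2477, 2727, 2977, 3227, 3477

Selection 1: 4798
Selection 2: 4798 + 250 = 5048
Selection 3: 5048 + 250 = 5298
Selection 4: 5298 + 250 = 5548 → 5548 − 5321 = 227
Selection 5: 227 + 250 = 477
Selection 6: 477 + 250 = 727
Selection 7: 727 + 250 = 977
Selection 8: 977 + 250 = 1227
Selection 9: 1227 + 250 = 1477
Selection 10: 1477 + 250 = 1727
Selection 11: 1727 + 250 = 1977
Selection 12: 1977 + 250 = 2227
Selection 13: 2227 + 250 = 2477
Selection 14: 2477 + 250 = 2727
Selection 15: 2727 + 250 = 2977
Selection 16: 2977 + 250 = 3227
Selection 17: 3227 + 250 = 3477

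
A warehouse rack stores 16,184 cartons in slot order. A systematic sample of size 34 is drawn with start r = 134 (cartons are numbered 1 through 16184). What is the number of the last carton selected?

k = 16184/34 = 476
34th selection = r + (34−1)·k = 134 + 33×476 = 134 + 15708 = 15842

15842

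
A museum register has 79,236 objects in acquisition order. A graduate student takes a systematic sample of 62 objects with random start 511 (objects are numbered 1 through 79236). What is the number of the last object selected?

k = 79236/62 = 1278
62nd selection = r + (62−1)·k = 511 + 61×1278 = 511 + 77958 = 78469

78469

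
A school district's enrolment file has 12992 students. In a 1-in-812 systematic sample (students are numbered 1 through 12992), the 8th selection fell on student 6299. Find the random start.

k = 812
r = 6299 − (8−1)×812 = 6299 − 5684 = 615

615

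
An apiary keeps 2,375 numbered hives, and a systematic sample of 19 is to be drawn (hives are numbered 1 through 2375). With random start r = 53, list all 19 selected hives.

53, 178, 303, 428, 553, 678, 803, 928, 1053, 1178, 1303, 1428, 1553, 1678, 1803, 1928, 2053, 2178, 2303

k = N/n = 2375/19 = 125
hive 1: 53
hive 2: 53 + 125 = 178
hive 3: 178 + 125 = 303
hive 4: 303 + 125 = 428
hive 5: 428 + 125 = 553
hive 6: 553 + 125 = 678
hive 7: 678 + 125 = 803
hive 8: 803 + 125 = 928
hive 9: 928 + 125 = 1053
hive 10: 1053 + 125 = 1178
hive 11: 1178 + 125 = 1303
hive 12: 1303 + 125 = 1428
hive 13: 1428 + 125 = 1553
hive 14: 1553 + 125 = 1678
hive 15: 1678 + 125 = 1803
hive 16: 1803 + 125 = 1928
hive 17: 1928 + 125 = 2053
hive 18: 2053 + 125 = 2178
hive 19: 2178 + 125 = 2303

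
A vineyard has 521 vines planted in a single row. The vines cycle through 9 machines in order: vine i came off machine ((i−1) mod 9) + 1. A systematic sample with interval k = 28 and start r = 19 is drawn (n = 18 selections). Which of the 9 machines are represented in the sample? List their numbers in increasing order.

Consecutive selections differ by k = 28, so their machine numbers differ by 28 mod 9 = 1.
gcd(28, 9) = 1, so the sample visits 9/1 = 9 distinct residues mod 9.
Start 19 is machine 1; the machines hit are 1, 2, 3, 4, 5, 6, 7, 8, 9.

1, 2, 3, 4, 5, 6, 7, 8, 9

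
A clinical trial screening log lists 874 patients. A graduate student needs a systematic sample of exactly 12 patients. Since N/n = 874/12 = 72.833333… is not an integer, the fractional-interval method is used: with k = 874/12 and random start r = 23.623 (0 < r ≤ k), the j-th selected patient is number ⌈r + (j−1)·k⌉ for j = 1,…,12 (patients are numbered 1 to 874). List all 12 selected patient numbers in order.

24, 97, 170, 243, 315, 388, 461, 534, 607, 680, 752, 825

j=1: r + 0k = 23.623 → ⌈·⌉ = 24
j=2: r + 1k = 96.456333… → ⌈·⌉ = 97
j=3: r + 2k = 169.289666… → ⌈·⌉ = 170
j=4: r + 3k = 242.123 → ⌈·⌉ = 243
j=5: r + 4k = 314.956333… → ⌈·⌉ = 315
j=6: r + 5k = 387.789666… → ⌈·⌉ = 388
j=7: r + 6k = 460.623 → ⌈·⌉ = 461
j=8: r + 7k = 533.456333… → ⌈·⌉ = 534
j=9: r + 8k = 606.289666… → ⌈·⌉ = 607
j=10: r + 9k = 679.123 → ⌈·⌉ = 680
j=11: r + 10k = 751.956333… → ⌈·⌉ = 752
j=12: r + 11k = 824.789666… → ⌈·⌉ = 825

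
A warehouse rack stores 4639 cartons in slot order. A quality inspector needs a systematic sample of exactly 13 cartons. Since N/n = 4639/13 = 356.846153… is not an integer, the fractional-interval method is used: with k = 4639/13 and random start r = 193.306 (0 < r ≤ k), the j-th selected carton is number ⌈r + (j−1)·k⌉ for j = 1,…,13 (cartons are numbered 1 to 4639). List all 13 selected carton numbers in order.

j=1: r + 0k = 193.306 → ⌈·⌉ = 194
j=2: r + 1k = 550.152153… → ⌈·⌉ = 551
j=3: r + 2k = 906.998307… → ⌈·⌉ = 907
j=4: r + 3k = 1263.844461… → ⌈·⌉ = 1264
j=5: r + 4k = 1620.690615… → ⌈·⌉ = 1621
j=6: r + 5k = 1977.536769… → ⌈·⌉ = 1978
j=7: r + 6k = 2334.382923… → ⌈·⌉ = 2335
j=8: r + 7k = 2691.229076… → ⌈·⌉ = 2692
j=9: r + 8k = 3048.075230… → ⌈·⌉ = 3049
j=10: r + 9k = 3404.921384… → ⌈·⌉ = 3405
j=11: r + 10k = 3761.767538… → ⌈·⌉ = 3762
j=12: r + 11k = 4118.613692… → ⌈·⌉ = 4119
j=13: r + 12k = 4475.459846… → ⌈·⌉ = 4476

194, 551, 907, 1264, 1621, 1978, 2335, 2692, 3049, 3405, 3762, 4119, 4476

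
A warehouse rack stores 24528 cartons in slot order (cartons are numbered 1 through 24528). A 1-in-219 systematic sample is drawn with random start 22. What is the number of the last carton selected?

24331

k = 219
112th selection = r + (112−1)·k = 22 + 111×219 = 22 + 24309 = 24331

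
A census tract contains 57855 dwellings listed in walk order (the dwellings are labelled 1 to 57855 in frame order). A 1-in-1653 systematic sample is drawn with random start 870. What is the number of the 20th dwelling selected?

32277

k = 1653
20th selection = r + (20−1)·k = 870 + 19×1653 = 870 + 31407 = 32277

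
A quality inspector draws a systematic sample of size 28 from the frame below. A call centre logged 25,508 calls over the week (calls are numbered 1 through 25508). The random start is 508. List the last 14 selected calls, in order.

13262, 14173, 15084, 15995, 16906, 17817, 18728, 19639, 20550, 21461, 22372, 23283, 24194, 25105

k = N/n = 25508/28 = 911
15th selection = 508 + 14×911 = 13262
16th: 13262 + 911 = 14173
17th: 14173 + 911 = 15084
18th: 15084 + 911 = 15995
19th: 15995 + 911 = 16906
20th: 16906 + 911 = 17817
21st: 17817 + 911 = 18728
22nd: 18728 + 911 = 19639
23rd: 19639 + 911 = 20550
24th: 20550 + 911 = 21461
25th: 21461 + 911 = 22372
26th: 22372 + 911 = 23283
27th: 23283 + 911 = 24194
28th: 24194 + 911 = 25105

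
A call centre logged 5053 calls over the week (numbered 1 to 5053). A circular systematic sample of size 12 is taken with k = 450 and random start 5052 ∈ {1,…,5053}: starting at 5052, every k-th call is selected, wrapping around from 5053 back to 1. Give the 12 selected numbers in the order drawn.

5052, 449, 899, 1349, 1799, 2249, 2699, 3149, 3599, 4049, 4499, 4949

Selection 1: 5052
Selection 2: 5052 + 450 = 5502 → 5502 − 5053 = 449
Selection 3: 449 + 450 = 899
Selection 4: 899 + 450 = 1349
Selection 5: 1349 + 450 = 1799
Selection 6: 1799 + 450 = 2249
Selection 7: 2249 + 450 = 2699
Selection 8: 2699 + 450 = 3149
Selection 9: 3149 + 450 = 3599
Selection 10: 3599 + 450 = 4049
Selection 11: 4049 + 450 = 4499
Selection 12: 4499 + 450 = 4949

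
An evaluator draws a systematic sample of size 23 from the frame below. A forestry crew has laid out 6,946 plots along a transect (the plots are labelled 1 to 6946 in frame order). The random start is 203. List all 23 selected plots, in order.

203, 505, 807, 1109, 1411, 1713, 2015, 2317, 2619, 2921, 3223, 3525, 3827, 4129, 4431, 4733, 5035, 5337, 5639, 5941, 6243, 6545, 6847

k = N/n = 6946/23 = 302
plot 1: 203
plot 2: 203 + 302 = 505
plot 3: 505 + 302 = 807
plot 4: 807 + 302 = 1109
plot 5: 1109 + 302 = 1411
plot 6: 1411 + 302 = 1713
plot 7: 1713 + 302 = 2015
plot 8: 2015 + 302 = 2317
plot 9: 2317 + 302 = 2619
plot 10: 2619 + 302 = 2921
plot 11: 2921 + 302 = 3223
plot 12: 3223 + 302 = 3525
plot 13: 3525 + 302 = 3827
plot 14: 3827 + 302 = 4129
plot 15: 4129 + 302 = 4431
plot 16: 4431 + 302 = 4733
plot 17: 4733 + 302 = 5035
plot 18: 5035 + 302 = 5337
plot 19: 5337 + 302 = 5639
plot 20: 5639 + 302 = 5941
plot 21: 5941 + 302 = 6243
plot 22: 6243 + 302 = 6545
plot 23: 6545 + 302 = 6847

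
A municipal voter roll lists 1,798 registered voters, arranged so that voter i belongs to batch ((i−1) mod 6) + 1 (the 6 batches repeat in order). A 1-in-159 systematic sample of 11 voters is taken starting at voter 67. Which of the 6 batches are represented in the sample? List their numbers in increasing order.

1, 4

Consecutive selections differ by k = 159, so their batch numbers differ by 159 mod 6 = 3.
gcd(159, 6) = 3, so the sample visits 6/3 = 2 distinct residues mod 6.
Start 67 is batch 1; the batches hit are 1, 4.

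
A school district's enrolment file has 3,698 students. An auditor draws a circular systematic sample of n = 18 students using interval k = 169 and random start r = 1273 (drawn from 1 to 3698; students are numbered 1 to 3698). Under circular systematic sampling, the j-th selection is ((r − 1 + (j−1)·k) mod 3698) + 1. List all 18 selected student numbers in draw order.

Selection 1: 1273
Selection 2: 1273 + 169 = 1442
Selection 3: 1442 + 169 = 1611
Selection 4: 1611 + 169 = 1780
Selection 5: 1780 + 169 = 1949
Selection 6: 1949 + 169 = 2118
Selection 7: 2118 + 169 = 2287
Selection 8: 2287 + 169 = 2456
Selection 9: 2456 + 169 = 2625
Selection 10: 2625 + 169 = 2794
Selection 11: 2794 + 169 = 2963
Selection 12: 2963 + 169 = 3132
Selection 13: 3132 + 169 = 3301
Selection 14: 3301 + 169 = 3470
Selection 15: 3470 + 169 = 3639
Selection 16: 3639 + 169 = 3808 → 3808 − 3698 = 110
Selection 17: 110 + 169 = 279
Selection 18: 279 + 169 = 448

1273, 1442, 1611, 1780, 1949, 2118, 2287, 2456, 2625, 2794, 2963, 3132, 3301, 3470, 3639, 110, 279, 448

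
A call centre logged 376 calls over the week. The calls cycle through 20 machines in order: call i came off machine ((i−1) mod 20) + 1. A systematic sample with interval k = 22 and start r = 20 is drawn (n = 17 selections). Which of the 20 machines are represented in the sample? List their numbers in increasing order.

Consecutive selections differ by k = 22, so their machine numbers differ by 22 mod 20 = 2.
gcd(22, 20) = 2, so the sample visits 20/2 = 10 distinct residues mod 20.
Start 20 is machine 20; the machines hit are 2, 4, 6, 8, 10, 12, 14, 16, 18, 20.

2, 4, 6, 8, 10, 12, 14, 16, 18, 20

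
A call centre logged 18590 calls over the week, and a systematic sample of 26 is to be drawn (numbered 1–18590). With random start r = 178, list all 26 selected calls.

k = N/n = 18590/26 = 715
call 1: 178
call 2: 178 + 715 = 893
call 3: 893 + 715 = 1608
call 4: 1608 + 715 = 2323
call 5: 2323 + 715 = 3038
call 6: 3038 + 715 = 3753
call 7: 3753 + 715 = 4468
call 8: 4468 + 715 = 5183
call 9: 5183 + 715 = 5898
call 10: 5898 + 715 = 6613
call 11: 6613 + 715 = 7328
call 12: 7328 + 715 = 8043
call 13: 8043 + 715 = 8758
call 14: 8758 + 715 = 9473
call 15: 9473 + 715 = 10188
call 16: 10188 + 715 = 10903
call 17: 10903 + 715 = 11618
call 18: 11618 + 715 = 12333
call 19: 12333 + 715 = 13048
call 20: 13048 + 715 = 13763
call 21: 13763 + 715 = 14478
call 22: 14478 + 715 = 15193
call 23: 15193 + 715 = 15908
call 24: 15908 + 715 = 16623
call 25: 16623 + 715 = 17338
call 26: 17338 + 715 = 18053

178, 893, 1608, 2323, 3038, 3753, 4468, 5183, 5898, 6613, 7328, 8043, 8758, 9473, 10188, 10903, 11618, 12333, 13048, 13763, 14478, 15193, 15908, 16623, 17338, 18053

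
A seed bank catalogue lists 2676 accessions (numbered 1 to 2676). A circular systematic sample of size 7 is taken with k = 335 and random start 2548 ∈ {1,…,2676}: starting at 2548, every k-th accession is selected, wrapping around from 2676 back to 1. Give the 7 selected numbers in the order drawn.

Selection 1: 2548
Selection 2: 2548 + 335 = 2883 → 2883 − 2676 = 207
Selection 3: 207 + 335 = 542
Selection 4: 542 + 335 = 877
Selection 5: 877 + 335 = 1212
Selection 6: 1212 + 335 = 1547
Selection 7: 1547 + 335 = 1882

2548, 207, 542, 877, 1212, 1547, 1882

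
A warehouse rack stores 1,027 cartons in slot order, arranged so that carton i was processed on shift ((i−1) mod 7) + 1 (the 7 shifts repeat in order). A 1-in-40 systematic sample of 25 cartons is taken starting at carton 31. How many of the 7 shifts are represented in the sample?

7

Consecutive selections differ by k = 40, so their shift numbers differ by 40 mod 7 = 5.
gcd(40, 7) = 1, so the sample visits 7/1 = 7 distinct residues mod 7.
Start 31 is shift 3; the shifts hit are 1, 2, 3, 4, 5, 6, 7.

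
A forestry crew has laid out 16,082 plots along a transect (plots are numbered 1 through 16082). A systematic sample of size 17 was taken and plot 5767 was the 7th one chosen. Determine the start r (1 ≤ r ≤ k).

91

k = 16082/17 = 946
r = 5767 − (7−1)×946 = 5767 − 5676 = 91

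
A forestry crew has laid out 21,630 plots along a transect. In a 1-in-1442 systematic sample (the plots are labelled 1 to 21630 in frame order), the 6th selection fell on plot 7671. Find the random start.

461

k = 1442
r = 7671 − (6−1)×1442 = 7671 − 7210 = 461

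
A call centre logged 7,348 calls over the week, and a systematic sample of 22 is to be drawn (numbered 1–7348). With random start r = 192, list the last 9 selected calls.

k = N/n = 7348/22 = 334
14th selection = 192 + 13×334 = 4534
15th: 4534 + 334 = 4868
16th: 4868 + 334 = 5202
17th: 5202 + 334 = 5536
18th: 5536 + 334 = 5870
19th: 5870 + 334 = 6204
20th: 6204 + 334 = 6538
21st: 6538 + 334 = 6872
22nd: 6872 + 334 = 7206

4534, 4868, 5202, 5536, 5870, 6204, 6538, 6872, 7206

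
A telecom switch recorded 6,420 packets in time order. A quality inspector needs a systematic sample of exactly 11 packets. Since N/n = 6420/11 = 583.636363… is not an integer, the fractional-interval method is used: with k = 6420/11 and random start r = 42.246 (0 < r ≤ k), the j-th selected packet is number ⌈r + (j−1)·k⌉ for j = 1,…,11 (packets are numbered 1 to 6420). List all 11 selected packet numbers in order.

43, 626, 1210, 1794, 2377, 2961, 3545, 4128, 4712, 5295, 5879

j=1: r + 0k = 42.246 → ⌈·⌉ = 43
j=2: r + 1k = 625.882363… → ⌈·⌉ = 626
j=3: r + 2k = 1209.518727… → ⌈·⌉ = 1210
j=4: r + 3k = 1793.155090… → ⌈·⌉ = 1794
j=5: r + 4k = 2376.791454… → ⌈·⌉ = 2377
j=6: r + 5k = 2960.427818… → ⌈·⌉ = 2961
j=7: r + 6k = 3544.064181… → ⌈·⌉ = 3545
j=8: r + 7k = 4127.700545… → ⌈·⌉ = 4128
j=9: r + 8k = 4711.336909… → ⌈·⌉ = 4712
j=10: r + 9k = 5294.973272… → ⌈·⌉ = 5295
j=11: r + 10k = 5878.609636… → ⌈·⌉ = 5879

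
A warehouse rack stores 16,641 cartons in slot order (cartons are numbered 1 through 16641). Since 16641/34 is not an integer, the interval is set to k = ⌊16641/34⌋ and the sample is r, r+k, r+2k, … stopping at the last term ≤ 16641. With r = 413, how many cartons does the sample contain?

k = ⌊16641/34⌋ = 489
Achieved size = ⌊(16641 − 413)/489⌋ + 1 = ⌊16228/489⌋ + 1 = 33 + 1 = 34
(last selection: 413 + 33×489 = 16550 ≤ 16641; next would be 17039 > 16641)

34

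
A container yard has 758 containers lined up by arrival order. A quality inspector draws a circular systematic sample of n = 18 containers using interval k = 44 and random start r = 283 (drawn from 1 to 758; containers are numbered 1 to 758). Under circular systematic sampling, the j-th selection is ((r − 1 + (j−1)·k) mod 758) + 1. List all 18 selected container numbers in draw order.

Selection 1: 283
Selection 2: 283 + 44 = 327
Selection 3: 327 + 44 = 371
Selection 4: 371 + 44 = 415
Selection 5: 415 + 44 = 459
Selection 6: 459 + 44 = 503
Selection 7: 503 + 44 = 547
Selection 8: 547 + 44 = 591
Selection 9: 591 + 44 = 635
Selection 10: 635 + 44 = 679
Selection 11: 679 + 44 = 723
Selection 12: 723 + 44 = 767 → 767 − 758 = 9
Selection 13: 9 + 44 = 53
Selection 14: 53 + 44 = 97
Selection 15: 97 + 44 = 141
Selection 16: 141 + 44 = 185
Selection 17: 185 + 44 = 229
Selection 18: 229 + 44 = 273

283, 327, 371, 415, 459, 503, 547, 591, 635, 679, 723, 9, 53, 97, 141, 185, 229, 273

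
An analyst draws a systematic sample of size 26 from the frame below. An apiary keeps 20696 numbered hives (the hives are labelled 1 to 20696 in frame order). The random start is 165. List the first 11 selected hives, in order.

165, 961, 1757, 2553, 3349, 4145, 4941, 5737, 6533, 7329, 8125

k = N/n = 20696/26 = 796
hive 1: 165
hive 2: 165 + 796 = 961
hive 3: 961 + 796 = 1757
hive 4: 1757 + 796 = 2553
hive 5: 2553 + 796 = 3349
hive 6: 3349 + 796 = 4145
hive 7: 4145 + 796 = 4941
hive 8: 4941 + 796 = 5737
hive 9: 5737 + 796 = 6533
hive 10: 6533 + 796 = 7329
hive 11: 7329 + 796 = 8125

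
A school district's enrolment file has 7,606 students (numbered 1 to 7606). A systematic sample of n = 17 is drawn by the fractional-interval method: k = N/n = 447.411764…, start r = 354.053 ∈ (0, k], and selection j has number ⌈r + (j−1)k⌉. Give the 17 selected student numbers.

355, 802, 1249, 1697, 2144, 2592, 3039, 3486, 3934, 4381, 4829, 5276, 5723, 6171, 6618, 7066, 7513

j=1: r + 0k = 354.053 → ⌈·⌉ = 355
j=2: r + 1k = 801.464764… → ⌈·⌉ = 802
j=3: r + 2k = 1248.876529… → ⌈·⌉ = 1249
j=4: r + 3k = 1696.288294… → ⌈·⌉ = 1697
j=5: r + 4k = 2143.700058… → ⌈·⌉ = 2144
j=6: r + 5k = 2591.111823… → ⌈·⌉ = 2592
j=7: r + 6k = 3038.523588… → ⌈·⌉ = 3039
j=8: r + 7k = 3485.935352… → ⌈·⌉ = 3486
j=9: r + 8k = 3933.347117… → ⌈·⌉ = 3934
j=10: r + 9k = 4380.758882… → ⌈·⌉ = 4381
j=11: r + 10k = 4828.170647… → ⌈·⌉ = 4829
j=12: r + 11k = 5275.582411… → ⌈·⌉ = 5276
j=13: r + 12k = 5722.994176… → ⌈·⌉ = 5723
j=14: r + 13k = 6170.405941… → ⌈·⌉ = 6171
j=15: r + 14k = 6617.817705… → ⌈·⌉ = 6618
j=16: r + 15k = 7065.229470… → ⌈·⌉ = 7066
j=17: r + 16k = 7512.641235… → ⌈·⌉ = 7513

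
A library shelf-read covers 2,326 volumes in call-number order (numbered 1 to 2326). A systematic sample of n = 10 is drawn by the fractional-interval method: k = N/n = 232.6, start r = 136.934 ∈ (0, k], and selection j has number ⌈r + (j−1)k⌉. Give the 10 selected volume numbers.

137, 370, 603, 835, 1068, 1300, 1533, 1766, 1998, 2231

j=1: r + 0k = 136.934 → ⌈·⌉ = 137
j=2: r + 1k = 369.534 → ⌈·⌉ = 370
j=3: r + 2k = 602.134 → ⌈·⌉ = 603
j=4: r + 3k = 834.734 → ⌈·⌉ = 835
j=5: r + 4k = 1067.334 → ⌈·⌉ = 1068
j=6: r + 5k = 1299.934 → ⌈·⌉ = 1300
j=7: r + 6k = 1532.534 → ⌈·⌉ = 1533
j=8: r + 7k = 1765.134 → ⌈·⌉ = 1766
j=9: r + 8k = 1997.734 → ⌈·⌉ = 1998
j=10: r + 9k = 2230.334 → ⌈·⌉ = 2231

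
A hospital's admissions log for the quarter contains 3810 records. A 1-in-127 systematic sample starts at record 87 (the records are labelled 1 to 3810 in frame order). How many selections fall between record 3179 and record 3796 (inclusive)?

k = 127
First selection ≥ 3179: 87 + ⌈(3179−87)/127⌉·127 = 87 + 25×127 = 3262
Last selection ≤ 3796: 87 + ⌊(3796−87)/127⌋·127 = 87 + 29×127 = 3770
Count = 29 − 25 + 1 = 5

5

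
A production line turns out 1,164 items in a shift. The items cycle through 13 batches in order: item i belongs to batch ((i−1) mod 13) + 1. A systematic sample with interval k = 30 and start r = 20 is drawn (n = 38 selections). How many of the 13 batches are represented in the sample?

13

Consecutive selections differ by k = 30, so their batch numbers differ by 30 mod 13 = 4.
gcd(30, 13) = 1, so the sample visits 13/1 = 13 distinct residues mod 13.
Start 20 is batch 7; the batches hit are 1, 2, 3, 4, 5, 6, 7, 8, 9, 10, 11, 12, 13.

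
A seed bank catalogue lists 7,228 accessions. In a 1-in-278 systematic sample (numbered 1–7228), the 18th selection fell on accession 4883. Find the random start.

k = 278
r = 4883 − (18−1)×278 = 4883 − 4726 = 157

157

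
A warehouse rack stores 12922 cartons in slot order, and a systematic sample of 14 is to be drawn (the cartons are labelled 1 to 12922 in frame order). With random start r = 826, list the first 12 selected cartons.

k = N/n = 12922/14 = 923
carton 1: 826
carton 2: 826 + 923 = 1749
carton 3: 1749 + 923 = 2672
carton 4: 2672 + 923 = 3595
carton 5: 3595 + 923 = 4518
carton 6: 4518 + 923 = 5441
carton 7: 5441 + 923 = 6364
carton 8: 6364 + 923 = 7287
carton 9: 7287 + 923 = 8210
carton 10: 8210 + 923 = 9133
carton 11: 9133 + 923 = 10056
carton 12: 10056 + 923 = 10979

826, 1749, 2672, 3595, 4518, 5441, 6364, 7287, 8210, 9133, 10056, 10979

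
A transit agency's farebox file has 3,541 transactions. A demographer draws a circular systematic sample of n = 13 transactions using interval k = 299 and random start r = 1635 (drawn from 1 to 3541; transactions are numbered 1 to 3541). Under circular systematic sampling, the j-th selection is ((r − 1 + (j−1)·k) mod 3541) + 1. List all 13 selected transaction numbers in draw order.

Selection 1: 1635
Selection 2: 1635 + 299 = 1934
Selection 3: 1934 + 299 = 2233
Selection 4: 2233 + 299 = 2532
Selection 5: 2532 + 299 = 2831
Selection 6: 2831 + 299 = 3130
Selection 7: 3130 + 299 = 3429
Selection 8: 3429 + 299 = 3728 → 3728 − 3541 = 187
Selection 9: 187 + 299 = 486
Selection 10: 486 + 299 = 785
Selection 11: 785 + 299 = 1084
Selection 12: 1084 + 299 = 1383
Selection 13: 1383 + 299 = 1682

1635, 1934, 2233, 2532, 2831, 3130, 3429, 187, 486, 785, 1084, 1383, 1682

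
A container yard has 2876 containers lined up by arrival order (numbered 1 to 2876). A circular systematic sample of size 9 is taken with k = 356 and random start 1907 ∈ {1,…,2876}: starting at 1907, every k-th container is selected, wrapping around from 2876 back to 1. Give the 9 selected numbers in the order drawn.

1907, 2263, 2619, 99, 455, 811, 1167, 1523, 1879

Selection 1: 1907
Selection 2: 1907 + 356 = 2263
Selection 3: 2263 + 356 = 2619
Selection 4: 2619 + 356 = 2975 → 2975 − 2876 = 99
Selection 5: 99 + 356 = 455
Selection 6: 455 + 356 = 811
Selection 7: 811 + 356 = 1167
Selection 8: 1167 + 356 = 1523
Selection 9: 1523 + 356 = 1879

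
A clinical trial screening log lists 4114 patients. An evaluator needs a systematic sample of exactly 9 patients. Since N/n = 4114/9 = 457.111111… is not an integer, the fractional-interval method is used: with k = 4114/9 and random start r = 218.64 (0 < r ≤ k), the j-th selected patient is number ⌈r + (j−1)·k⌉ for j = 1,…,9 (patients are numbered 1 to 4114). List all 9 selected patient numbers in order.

219, 676, 1133, 1590, 2048, 2505, 2962, 3419, 3876

j=1: r + 0k = 218.64 → ⌈·⌉ = 219
j=2: r + 1k = 675.751111… → ⌈·⌉ = 676
j=3: r + 2k = 1132.862222… → ⌈·⌉ = 1133
j=4: r + 3k = 1589.973333… → ⌈·⌉ = 1590
j=5: r + 4k = 2047.084444… → ⌈·⌉ = 2048
j=6: r + 5k = 2504.195555… → ⌈·⌉ = 2505
j=7: r + 6k = 2961.306666… → ⌈·⌉ = 2962
j=8: r + 7k = 3418.417777… → ⌈·⌉ = 3419
j=9: r + 8k = 3875.528888… → ⌈·⌉ = 3876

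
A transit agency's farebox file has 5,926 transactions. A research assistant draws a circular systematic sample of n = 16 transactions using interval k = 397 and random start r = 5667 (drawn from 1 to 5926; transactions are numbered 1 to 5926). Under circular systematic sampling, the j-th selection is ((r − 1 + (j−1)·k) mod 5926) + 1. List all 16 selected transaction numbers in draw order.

5667, 138, 535, 932, 1329, 1726, 2123, 2520, 2917, 3314, 3711, 4108, 4505, 4902, 5299, 5696

Selection 1: 5667
Selection 2: 5667 + 397 = 6064 → 6064 − 5926 = 138
Selection 3: 138 + 397 = 535
Selection 4: 535 + 397 = 932
Selection 5: 932 + 397 = 1329
Selection 6: 1329 + 397 = 1726
Selection 7: 1726 + 397 = 2123
Selection 8: 2123 + 397 = 2520
Selection 9: 2520 + 397 = 2917
Selection 10: 2917 + 397 = 3314
Selection 11: 3314 + 397 = 3711
Selection 12: 3711 + 397 = 4108
Selection 13: 4108 + 397 = 4505
Selection 14: 4505 + 397 = 4902
Selection 15: 4902 + 397 = 5299
Selection 16: 5299 + 397 = 5696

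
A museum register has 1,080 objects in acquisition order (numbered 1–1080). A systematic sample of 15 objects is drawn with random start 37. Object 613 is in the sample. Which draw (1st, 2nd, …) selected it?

9

k = 1080/15 = 72
position = (613 − 37)/72 + 1 = 576/72 + 1 = 8 + 1 = 9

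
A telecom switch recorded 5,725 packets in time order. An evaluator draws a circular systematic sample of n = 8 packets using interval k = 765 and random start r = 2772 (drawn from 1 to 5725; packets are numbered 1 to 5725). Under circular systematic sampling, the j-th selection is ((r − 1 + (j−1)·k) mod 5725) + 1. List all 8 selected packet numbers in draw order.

Selection 1: 2772
Selection 2: 2772 + 765 = 3537
Selection 3: 3537 + 765 = 4302
Selection 4: 4302 + 765 = 5067
Selection 5: 5067 + 765 = 5832 → 5832 − 5725 = 107
Selection 6: 107 + 765 = 872
Selection 7: 872 + 765 = 1637
Selection 8: 1637 + 765 = 2402

2772, 3537, 4302, 5067, 107, 872, 1637, 2402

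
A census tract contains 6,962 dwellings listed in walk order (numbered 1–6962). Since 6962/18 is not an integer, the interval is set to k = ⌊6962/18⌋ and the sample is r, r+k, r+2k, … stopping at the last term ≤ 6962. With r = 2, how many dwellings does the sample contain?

19

k = ⌊6962/18⌋ = 386
Achieved size = ⌊(6962 − 2)/386⌋ + 1 = ⌊6960/386⌋ + 1 = 18 + 1 = 19
(last selection: 2 + 18×386 = 6950 ≤ 6962; next would be 7336 > 6962)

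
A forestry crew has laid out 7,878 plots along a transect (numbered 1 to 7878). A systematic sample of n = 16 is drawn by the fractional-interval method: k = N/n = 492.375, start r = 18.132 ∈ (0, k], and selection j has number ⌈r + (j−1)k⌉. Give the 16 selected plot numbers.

19, 511, 1003, 1496, 1988, 2481, 2973, 3465, 3958, 4450, 4942, 5435, 5927, 6420, 6912, 7404

j=1: r + 0k = 18.132 → ⌈·⌉ = 19
j=2: r + 1k = 510.507 → ⌈·⌉ = 511
j=3: r + 2k = 1002.882 → ⌈·⌉ = 1003
j=4: r + 3k = 1495.257 → ⌈·⌉ = 1496
j=5: r + 4k = 1987.632 → ⌈·⌉ = 1988
j=6: r + 5k = 2480.007 → ⌈·⌉ = 2481
j=7: r + 6k = 2972.382 → ⌈·⌉ = 2973
j=8: r + 7k = 3464.757 → ⌈·⌉ = 3465
j=9: r + 8k = 3957.132 → ⌈·⌉ = 3958
j=10: r + 9k = 4449.507 → ⌈·⌉ = 4450
j=11: r + 10k = 4941.882 → ⌈·⌉ = 4942
j=12: r + 11k = 5434.257 → ⌈·⌉ = 5435
j=13: r + 12k = 5926.632 → ⌈·⌉ = 5927
j=14: r + 13k = 6419.007 → ⌈·⌉ = 6420
j=15: r + 14k = 6911.382 → ⌈·⌉ = 6912
j=16: r + 15k = 7403.757 → ⌈·⌉ = 7404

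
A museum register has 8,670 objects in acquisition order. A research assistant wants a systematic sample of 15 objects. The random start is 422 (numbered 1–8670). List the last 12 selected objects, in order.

k = N/n = 8670/15 = 578
4th selection = 422 + 3×578 = 2156
5th: 2156 + 578 = 2734
6th: 2734 + 578 = 3312
7th: 3312 + 578 = 3890
8th: 3890 + 578 = 4468
9th: 4468 + 578 = 5046
10th: 5046 + 578 = 5624
11th: 5624 + 578 = 6202
12th: 6202 + 578 = 6780
13th: 6780 + 578 = 7358
14th: 7358 + 578 = 7936
15th: 7936 + 578 = 8514

2156, 2734, 3312, 3890, 4468, 5046, 5624, 6202, 6780, 7358, 7936, 8514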